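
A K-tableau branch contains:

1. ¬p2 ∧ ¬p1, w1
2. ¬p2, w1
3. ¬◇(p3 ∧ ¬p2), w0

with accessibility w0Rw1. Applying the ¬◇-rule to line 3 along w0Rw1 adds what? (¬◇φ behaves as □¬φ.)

¬◇φ behaves as □¬φ: propagate the negated body to each accessible world.

¬(p3 ∧ ¬p2), w1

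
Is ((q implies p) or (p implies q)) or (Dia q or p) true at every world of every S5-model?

Yes, valid

Tableau for the negation not (((q implies p) or (p implies q)) or (Dia q or p)):
1. not (((q implies p) or (p implies q)) or (Dia q or p)), w0
2. not ((q implies p) or (p implies q)), w0   [neg-or-rule on 1]
3. not (Dia q or p), w0   [neg-or-rule on 1]
4. not (q implies p), w0   [neg-or-rule on 2]
5. not (p implies q), w0   [neg-or-rule on 2]
6. not Dia q, w0   [neg-or-rule on 3]
7. not p, w0   [neg-or-rule on 3]
8. q, w0   [neg-implies-rule on 4]
9. p, w0   [neg-implies-rule on 5]
10. not q, w0   [neg-implies-rule on 5]
Accessibility: w0Rw0
Branch closes: p and not p both at w0.
All branches of the negation close; one closing branch shown above.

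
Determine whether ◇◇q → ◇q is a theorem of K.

Tableau for the negation ¬(◇◇q → ◇q):
1. ¬(◇◇q → ◇q), 0
2. ◇◇q, 0
3. ¬◇q, 0
4. ◇q, 1
5. ¬q, 1
6. q, 2
Accessibility: 0R1, 1R2
The negation has an open branch (countermodel exists).

No, not valid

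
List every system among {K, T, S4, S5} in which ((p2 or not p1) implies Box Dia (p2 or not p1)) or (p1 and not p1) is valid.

S5

S5-tableau for the negation not (((p2 or not p1) implies Box Dia (p2 or not p1)) or (p1 and not p1)):
1. not (((p2 or not p1) implies Box Dia (p2 or not p1)) or (p1 and not p1)), 0
2. not ((p2 or not p1) implies Box Dia (p2 or not p1)), 0   [neg-or-rule on 1]
3. not (p1 and not p1), 0   [neg-or-rule on 1]
4. p2 or not p1, 0   [neg-implies-rule on 2]
5. not Box Dia (p2 or not p1), 0   [neg-implies-rule on 2]
6. p1, 0   [neg-and-rule on 3 (branches; this branch)]
7. p2, 0   [or-rule on 4 (branches; this branch)]
8. not Dia (p2 or not p1), 1   [neg-Box-rule on 5: fresh world 1, 0R1]
9. not (p2 or not p1), 0   [neg-Dia-rule on 8 via 1R0]
10. not p2, 0   [neg-or-rule on 9]
Accessibility: 0R0, 0R1, 1R0, 1R1
Branch closes: p2 and not p2 both at 0.
Every branch closes (one shown): valid in S5.
S4-tableau for the negation not (((p2 or not p1) implies Box Dia (p2 or not p1)) or (p1 and not p1)):
1. not (((p2 or not p1) implies Box Dia (p2 or not p1)) or (p1 and not p1)), 0
2. not ((p2 or not p1) implies Box Dia (p2 or not p1)), 0   [neg-or-rule on 1]
3. not (p1 and not p1), 0   [neg-or-rule on 1]
4. p2 or not p1, 0   [neg-implies-rule on 2]
5. not Box Dia (p2 or not p1), 0   [neg-implies-rule on 2]
6. p1, 0   [neg-and-rule on 3 (branches; this branch)]
7. p2, 0   [or-rule on 4 (branches; this branch)]
8. not Dia (p2 or not p1), 1   [neg-Box-rule on 5: fresh world 1, 0R1]
9. not (p2 or not p1), 1   [neg-Dia-rule on 8 via 1R1]
10. not p2, 1   [neg-or-rule on 9]
11. p1, 1   [neg-or-rule on 9]
Accessibility: 0R0, 0R1, 1R1
Complete open branch: countermodel on an S4-frame, so not valid in S4, nor in K, T (the same frame is also a K-frame and a T-frame).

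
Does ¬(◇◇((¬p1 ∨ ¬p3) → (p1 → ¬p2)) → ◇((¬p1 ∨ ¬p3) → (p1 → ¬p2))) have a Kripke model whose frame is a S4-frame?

Unsatisfiable (every branch closes)

1. ¬(◇◇((¬p1 ∨ ¬p3) → (p1 → ¬p2)) → ◇((¬p1 ∨ ¬p3) → (p1 → ¬p2))), 0
2. ◇◇((¬p1 ∨ ¬p3) → (p1 → ¬p2)), 0
3. ¬◇((¬p1 ∨ ¬p3) → (p1 → ¬p2)), 0
4. ¬((¬p1 ∨ ¬p3) → (p1 → ¬p2)), 0
5. ¬p1 ∨ ¬p3, 0
6. ¬(p1 → ¬p2), 0
7. p1, 0
8. p2, 0
9. ¬p3, 0
10. ◇((¬p1 ∨ ¬p3) → (p1 → ¬p2)), 1
11. ¬((¬p1 ∨ ¬p3) → (p1 → ¬p2)), 1
12. ¬p1 ∨ ¬p3, 1
13. ¬(p1 → ¬p2), 1
14. p1, 1
15. p2, 1
16. ¬p3, 1
17. (¬p1 ∨ ¬p3) → (p1 → ¬p2), 2
18. ¬((¬p1 ∨ ¬p3) → (p1 → ¬p2)), 2
19. ¬p1 ∨ ¬p3, 2
20. ¬(p1 → ¬p2), 2
21. p1, 2
22. p2, 2
23. p1 → ¬p2, 2
24. ¬p3, 2
25. ¬p2, 2
Accessibility: 0R0, 0R1, 0R2, 1R1, 1R2, 2R2
Branch closes: p2 and ¬p2 both at 2.
(One branch shown.) All branches close.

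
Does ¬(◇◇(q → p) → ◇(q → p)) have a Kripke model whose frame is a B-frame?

Satisfiable (open branch found)

1. ¬(◇◇(q → p) → ◇(q → p)), 0
2. ◇◇(q → p), 0
3. ¬◇(q → p), 0
4. ¬(q → p), 0
5. q, 0
6. ¬p, 0
7. ◇(q → p), 1
8. ¬(q → p), 1
9. q, 1
10. ¬p, 1
11. q → p, 2
12. p, 2
Accessibility: 0R0, 0R1, 1R0, 1R1, 1R2, 2R1, 2R2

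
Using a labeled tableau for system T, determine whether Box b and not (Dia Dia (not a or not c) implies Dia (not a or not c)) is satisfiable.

1. Box b and not (Dia Dia (not a or not c) implies Dia (not a or not c)), 0
2. Box b, 0   [and-rule on 1]
3. not (Dia Dia (not a or not c) implies Dia (not a or not c)), 0   [and-rule on 1]
4. Dia Dia (not a or not c), 0   [neg-implies-rule on 3]
5. not Dia (not a or not c), 0   [neg-implies-rule on 3]
6. b, 0   [Box-rule on 2 via 0R0]
7. not (not a or not c), 0   [neg-Dia-rule on 5 via 0R0]
8. a, 0   [neg-or-rule on 7]
9. c, 0   [neg-or-rule on 7]
10. Dia (not a or not c), 1   [Dia-rule on 4: fresh world 1, 0R1]
11. b, 1   [Box-rule on 2 via 0R1]
12. not (not a or not c), 1   [neg-Dia-rule on 5 via 0R1]
13. a, 1   [neg-or-rule on 12]
14. c, 1   [neg-or-rule on 12]
15. not a or not c, 2   [Dia-rule on 10: fresh world 2, 1R2]
16. not c, 2   [or-rule on 15 (branches; this branch)]
Accessibility: 0R0, 0R1, 1R1, 1R2, 2R2

Satisfiable (open branch found)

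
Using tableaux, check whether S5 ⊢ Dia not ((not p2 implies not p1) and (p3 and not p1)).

No, not valid

Tableau for the negation not Dia not ((not p2 implies not p1) and (p3 and not p1)):
1. not Dia not ((not p2 implies not p1) and (p3 and not p1)), u
2. (not p2 implies not p1) and (p3 and not p1), u
3. not p2 implies not p1, u
4. p3 and not p1, u
5. p3, u
6. not p1, u
Accessibility: uRu
The negation has an open branch (countermodel exists).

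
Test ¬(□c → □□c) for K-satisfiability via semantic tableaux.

1. ¬(□c → □□c), 0
2. □c, 0   [¬→-rule on 1]
3. ¬□□c, 0   [¬→-rule on 1]
4. ¬□c, 1   [¬□-rule on 3: fresh world 1, 0R1]
5. c, 1   [□-rule on 2 via 0R1]
6. ¬c, 2   [¬□-rule on 4: fresh world 2, 1R2]
Accessibility: 0R1, 1R2

Satisfiable (open branch found)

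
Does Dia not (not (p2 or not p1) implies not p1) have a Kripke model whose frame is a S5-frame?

1. Dia not (not (p2 or not p1) implies not p1), u
2. not (not (p2 or not p1) implies not p1), v   [Dia-rule on 1: fresh world v, uRv]
3. not (p2 or not p1), v   [neg-implies-rule on 2]
4. p1, v   [neg-implies-rule on 2]
5. not p2, v   [neg-or-rule on 3]
Accessibility: uRu, uRv, vRu, vRv

Satisfiable (open branch found)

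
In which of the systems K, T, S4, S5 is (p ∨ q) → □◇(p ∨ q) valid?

S5

S5-tableau for the negation ¬((p ∨ q) → □◇(p ∨ q)):
1. ¬((p ∨ q) → □◇(p ∨ q)), w0
2. p ∨ q, w0
3. ¬□◇(p ∨ q), w0
4. q, w0
5. ¬◇(p ∨ q), w1
6. ¬(p ∨ q), w0
7. ¬p, w0
8. ¬q, w0
Accessibility: w0Rw0, w0Rw1, w1Rw0, w1Rw1
Branch closes: q and ¬q both at w0.
Every branch closes (one shown): valid in S5.
S4-tableau for the negation ¬((p ∨ q) → □◇(p ∨ q)):
1. ¬((p ∨ q) → □◇(p ∨ q)), w0
2. p ∨ q, w0
3. ¬□◇(p ∨ q), w0
4. q, w0
5. ¬◇(p ∨ q), w1
6. ¬(p ∨ q), w1
7. ¬p, w1
8. ¬q, w1
Accessibility: w0Rw0, w0Rw1, w1Rw1
Complete open branch: countermodel on an S4-frame, so not valid in S4, nor in K, T (the same frame is also a K-frame and a T-frame).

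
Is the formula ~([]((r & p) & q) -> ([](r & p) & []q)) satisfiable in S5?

Unsatisfiable (every branch closes)

1. ~([]((r & p) & q) -> ([](r & p) & []q)), u
2. []((r & p) & q), u
3. ~([](r & p) & []q), u
4. (r & p) & q, u
5. r & p, u
6. q, u
7. r, u
8. p, u
9. ~[](r & p), u
10. ~(r & p), v
11. (r & p) & q, v
12. r & p, v
13. q, v
14. r, v
15. p, v
16. ~p, v
Accessibility: uRu, uRv, vRu, vRv
Branch closes: p and ~p both at v.
Every branch closes; the branch above is one of them.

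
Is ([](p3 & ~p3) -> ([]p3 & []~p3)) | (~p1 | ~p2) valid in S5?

Valid in S5

Tableau for the negation ~(([](p3 & ~p3) -> ([]p3 & []~p3)) | (~p1 | ~p2)):
1. ~(([](p3 & ~p3) -> ([]p3 & []~p3)) | (~p1 | ~p2)), u
2. ~([](p3 & ~p3) -> ([]p3 & []~p3)), u
3. ~(~p1 | ~p2), u
4. [](p3 & ~p3), u
5. ~([]p3 & []~p3), u
6. p1, u
7. p2, u
8. p3 & ~p3, u
9. p3, u
10. ~p3, u
Accessibility: uRu
Branch closes: p3 and ~p3 both at u.
All branches of the negation close; one closing branch shown above.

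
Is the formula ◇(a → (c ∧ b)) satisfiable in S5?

1. ◇(a → (c ∧ b)), 0
2. a → (c ∧ b), 1   [◇-rule on 1: fresh world 1, 0R1]
3. c ∧ b, 1   [→-rule on 2 (branches; this branch)]
4. c, 1   [∧-rule on 3]
5. b, 1   [∧-rule on 3]
Accessibility: 0R0, 0R1, 1R0, 1R1

Satisfiable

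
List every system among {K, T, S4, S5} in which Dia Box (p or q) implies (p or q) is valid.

S5

S5-tableau for the negation not (Dia Box (p or q) implies (p or q)):
1. not (Dia Box (p or q) implies (p or q)), 0
2. Dia Box (p or q), 0   [neg-implies-rule on 1]
3. not (p or q), 0   [neg-implies-rule on 1]
4. not p, 0   [neg-or-rule on 3]
5. not q, 0   [neg-or-rule on 3]
6. Box (p or q), 1   [Dia-rule on 2: fresh world 1, 0R1]
7. p or q, 0   [Box-rule on 6 via 1R0]
8. p or q, 1   [Box-rule on 6 via 1R1]
9. q, 0   [or-rule on 7 (branches; this branch)]
Accessibility: 0R0, 0R1, 1R0, 1R1
Branch closes: q and not q both at 0.
Every branch closes (one shown): valid in S5.
S4-tableau for the negation not (Dia Box (p or q) implies (p or q)):
1. not (Dia Box (p or q) implies (p or q)), 0
2. Dia Box (p or q), 0   [neg-implies-rule on 1]
3. not (p or q), 0   [neg-implies-rule on 1]
4. not p, 0   [neg-or-rule on 3]
5. not q, 0   [neg-or-rule on 3]
6. Box (p or q), 1   [Dia-rule on 2: fresh world 1, 0R1]
7. p or q, 1   [Box-rule on 6 via 1R1]
8. q, 1   [or-rule on 7 (branches; this branch)]
Accessibility: 0R0, 0R1, 1R1
Complete open branch: countermodel on an S4-frame, so not valid in S4, nor in K, T (the same frame is also a K-frame and a T-frame).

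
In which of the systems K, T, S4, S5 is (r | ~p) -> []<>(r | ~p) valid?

S5

S4-tableau for the negation ~((r | ~p) -> []<>(r | ~p)):
1. ~((r | ~p) -> []<>(r | ~p)), w0
2. r | ~p, w0
3. ~[]<>(r | ~p), w0
4. ~p, w0
5. ~<>(r | ~p), w1
6. ~(r | ~p), w1
7. ~r, w1
8. p, w1
Accessibility: w0Rw0, w0Rw1, w1Rw1
Complete open branch: countermodel on an S4-frame, so not valid in S4, nor in K, T (the same frame is also a K-frame and a T-frame).
S5-tableau for the negation ~((r | ~p) -> []<>(r | ~p)):
1. ~((r | ~p) -> []<>(r | ~p)), w0
2. r | ~p, w0
3. ~[]<>(r | ~p), w0
4. ~p, w0
5. ~<>(r | ~p), w1
6. ~(r | ~p), w0
7. ~r, w0
8. p, w0
Accessibility: w0Rw0, w0Rw1, w1Rw0, w1Rw1
Branch closes: p and ~p both at w0.
Every branch closes (one shown): valid in S5.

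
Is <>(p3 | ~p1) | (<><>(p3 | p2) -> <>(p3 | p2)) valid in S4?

Tableau for the negation ~(<>(p3 | ~p1) | (<><>(p3 | p2) -> <>(p3 | p2))):
1. ~(<>(p3 | ~p1) | (<><>(p3 | p2) -> <>(p3 | p2))), u
2. ~<>(p3 | ~p1), u
3. ~(<><>(p3 | p2) -> <>(p3 | p2)), u
4. <><>(p3 | p2), u
5. ~<>(p3 | p2), u
6. ~(p3 | ~p1), u
7. ~p3, u
8. p1, u
9. ~(p3 | p2), u
10. ~p2, u
11. <>(p3 | p2), v
12. ~(p3 | ~p1), v
13. ~p3, v
14. p1, v
15. ~(p3 | p2), v
16. ~p2, v
17. p3 | p2, w
18. ~(p3 | ~p1), w
19. ~p3, w
20. p1, w
21. ~(p3 | p2), w
22. ~p2, w
23. p2, w
Accessibility: uRu, uRv, uRw, vRv, vRw, wRw
Branch closes: p2 and ~p2 both at w.
Every branch of the negation's tableau closes; the branch above is one of them.

Yes, valid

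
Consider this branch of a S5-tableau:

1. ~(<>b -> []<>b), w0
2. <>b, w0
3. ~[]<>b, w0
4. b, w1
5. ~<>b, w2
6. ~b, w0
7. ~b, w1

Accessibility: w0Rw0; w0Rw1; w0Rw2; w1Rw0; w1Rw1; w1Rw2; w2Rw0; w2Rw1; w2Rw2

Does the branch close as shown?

Yes, closed

Both b and ~b appear at w1.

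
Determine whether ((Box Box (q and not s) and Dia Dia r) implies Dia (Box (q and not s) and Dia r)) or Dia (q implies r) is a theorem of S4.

Valid

Tableau for the negation not (((Box Box (q and not s) and Dia Dia r) implies Dia (Box (q and not s) and Dia r)) or Dia (q implies r)):
1. not (((Box Box (q and not s) and Dia Dia r) implies Dia (Box (q and not s) and Dia r)) or Dia (q implies r)), w0
2. not ((Box Box (q and not s) and Dia Dia r) implies Dia (Box (q and not s) and Dia r)), w0
3. not Dia (q implies r), w0
4. Box Box (q and not s) and Dia Dia r, w0
5. not Dia (Box (q and not s) and Dia r), w0
6. Box Box (q and not s), w0
7. Dia Dia r, w0
8. not (q implies r), w0
9. q, w0
10. not r, w0
11. not (Box (q and not s) and Dia r), w0
12. Box (q and not s), w0
13. q and not s, w0
14. not s, w0
15. not Box (q and not s), w0
16. Dia r, w1
17. not (q implies r), w1
18. q, w1
19. not r, w1
20. not (Box (q and not s) and Dia r), w1
21. Box (q and not s), w1
22. q and not s, w1
23. not s, w1
24. not Dia r, w1
25. not (q and not s), w2
26. not (q implies r), w2
27. q, w2
28. not r, w2
29. not (Box (q and not s) and Dia r), w2
30. Box (q and not s), w2
31. q and not s, w2
32. not s, w2
33. s, w2
Accessibility: w0Rw0, w0Rw1, w0Rw2, w1Rw1, w2Rw2
Branch closes: s and not s both at w2.
Every branch of the negation's tableau closes; the branch above is one of them.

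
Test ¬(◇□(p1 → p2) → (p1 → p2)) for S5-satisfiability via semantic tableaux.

1. ¬(◇□(p1 → p2) → (p1 → p2)), 0
2. ◇□(p1 → p2), 0
3. ¬(p1 → p2), 0
4. p1, 0
5. ¬p2, 0
6. □(p1 → p2), 1
7. p1 → p2, 0
8. p1 → p2, 1
9. p2, 0
Accessibility: 0R0, 0R1, 1R0, 1R1
Branch closes: p2 and ¬p2 both at 0.
Every branch closes; the branch above is one of them.

Unsatisfiable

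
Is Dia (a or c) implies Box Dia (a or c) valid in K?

Tableau for the negation not (Dia (a or c) implies Box Dia (a or c)):
1. not (Dia (a or c) implies Box Dia (a or c)), u
2. Dia (a or c), u
3. not Box Dia (a or c), u
4. a or c, v
5. c, v
6. not Dia (a or c), w
Accessibility: uRv, uRw
The negation has an open branch (countermodel exists).

Not valid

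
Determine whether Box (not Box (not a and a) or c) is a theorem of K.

Tableau for the negation not Box (not Box (not a and a) or c):
1. not Box (not Box (not a and a) or c), 0
2. not (not Box (not a and a) or c), 1
3. Box (not a and a), 1
4. not c, 1
Accessibility: 0R1
The negation has an open branch (countermodel exists).

Not valid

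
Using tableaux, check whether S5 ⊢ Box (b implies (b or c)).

Tableau for the negation not Box (b implies (b or c)):
1. not Box (b implies (b or c)), u
2. not (b implies (b or c)), v
3. b, v
4. not (b or c), v
5. not b, v
6. not c, v
Accessibility: uRu, uRv, vRu, vRv
Branch closes: b and not b both at v.
All branches of the negation close; one closing branch shown above.

Valid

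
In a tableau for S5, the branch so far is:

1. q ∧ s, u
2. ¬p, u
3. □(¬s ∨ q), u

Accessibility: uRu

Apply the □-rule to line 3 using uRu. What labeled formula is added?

¬s ∨ q, u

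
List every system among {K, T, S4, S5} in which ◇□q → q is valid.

S5-tableau for the negation ¬(◇□q → q):
1. ¬(◇□q → q), u
2. ◇□q, u
3. ¬q, u
4. □q, v
5. q, u
Accessibility: uRu, uRv, vRu, vRv
Branch closes: q and ¬q both at u.
Every branch closes (one shown): valid in S5.
S4-tableau for the negation ¬(◇□q → q):
1. ¬(◇□q → q), u
2. ◇□q, u
3. ¬q, u
4. □q, v
5. q, v
Accessibility: uRu, uRv, vRv
Complete open branch: countermodel on an S4-frame, so not valid in S4, nor in K, T (the same frame is also a K-frame and a T-frame).

S5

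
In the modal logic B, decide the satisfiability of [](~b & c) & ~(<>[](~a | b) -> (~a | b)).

Unsatisfiable (every branch closes)

1. [](~b & c) & ~(<>[](~a | b) -> (~a | b)), w0
2. [](~b & c), w0   [&-rule on 1]
3. ~(<>[](~a | b) -> (~a | b)), w0   [&-rule on 1]
4. <>[](~a | b), w0   [~->-rule on 3]
5. ~(~a | b), w0   [~->-rule on 3]
6. a, w0   [~|-rule on 5]
7. ~b, w0   [~|-rule on 5]
8. ~b & c, w0   [[]-rule on 2 via w0Rw0]
9. c, w0   [&-rule on 8]
10. [](~a | b), w1   [<>-rule on 4: fresh world w1, w0Rw1]
11. ~b & c, w1   [[]-rule on 2 via w0Rw1]
12. ~b, w1   [&-rule on 11]
13. c, w1   [&-rule on 11]
14. ~a | b, w0   [[]-rule on 10 via w1Rw0]
15. ~a | b, w1   [[]-rule on 10 via w1Rw1]
16. b, w0   [|-rule on 14 (branches; this branch)]
Accessibility: w0Rw0, w0Rw1, w1Rw0, w1Rw1
Branch closes: b and ~b both at w0.
(One branch shown.) All branches close.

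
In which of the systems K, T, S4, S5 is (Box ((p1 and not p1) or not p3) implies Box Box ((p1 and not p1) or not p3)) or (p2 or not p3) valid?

T, S4, S5

K-tableau for the negation not ((Box ((p1 and not p1) or not p3) implies Box Box ((p1 and not p1) or not p3)) or (p2 or not p3)):
1. not ((Box ((p1 and not p1) or not p3) implies Box Box ((p1 and not p1) or not p3)) or (p2 or not p3)), 0
2. not (Box ((p1 and not p1) or not p3) implies Box Box ((p1 and not p1) or not p3)), 0
3. not (p2 or not p3), 0
4. Box ((p1 and not p1) or not p3), 0
5. not Box Box ((p1 and not p1) or not p3), 0
6. not p2, 0
7. p3, 0
8. not Box ((p1 and not p1) or not p3), 1
9. (p1 and not p1) or not p3, 1
10. not p3, 1
11. not ((p1 and not p1) or not p3), 2
12. not (p1 and not p1), 2
13. p3, 2
14. p1, 2
Accessibility: 0R1, 1R2
Complete open branch: countermodel on a K-frame, so not valid in K.
T-tableau for the negation not ((Box ((p1 and not p1) or not p3) implies Box Box ((p1 and not p1) or not p3)) or (p2 or not p3)):
1. not ((Box ((p1 and not p1) or not p3) implies Box Box ((p1 and not p1) or not p3)) or (p2 or not p3)), 0
2. not (Box ((p1 and not p1) or not p3) implies Box Box ((p1 and not p1) or not p3)), 0
3. not (p2 or not p3), 0
4. Box ((p1 and not p1) or not p3), 0
5. not Box Box ((p1 and not p1) or not p3), 0
6. not p2, 0
7. p3, 0
8. (p1 and not p1) or not p3, 0
9. p1 and not p1, 0
10. p1, 0
11. not p1, 0
Accessibility: 0R0
Branch closes: p1 and not p1 both at 0.
Every branch closes (one shown): valid in T, hence also in S4, S5 (every theorem of T is a theorem of S4 and S5).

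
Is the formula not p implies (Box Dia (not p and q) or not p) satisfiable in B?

1. not p implies (Box Dia (not p and q) or not p), 0
2. Box Dia (not p and q) or not p, 0
3. not p, 0
Accessibility: 0R0

Satisfiable (open branch found)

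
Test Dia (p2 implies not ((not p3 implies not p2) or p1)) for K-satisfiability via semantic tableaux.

Yes, satisfiable

1. Dia (p2 implies not ((not p3 implies not p2) or p1)), w0
2. p2 implies not ((not p3 implies not p2) or p1), w1   [Dia-rule on 1: fresh world w1, w0Rw1]
3. not ((not p3 implies not p2) or p1), w1   [implies-rule on 2 (branches; this branch)]
4. not (not p3 implies not p2), w1   [neg-or-rule on 3]
5. not p1, w1   [neg-or-rule on 3]
6. not p3, w1   [neg-implies-rule on 4]
7. p2, w1   [neg-implies-rule on 4]
Accessibility: w0Rw1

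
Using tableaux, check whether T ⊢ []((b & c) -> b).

Valid

Tableau for the negation ~[]((b & c) -> b):
1. ~[]((b & c) -> b), u
2. ~((b & c) -> b), v
3. b & c, v
4. ~b, v
5. b, v
6. c, v
Accessibility: uRu, uRv, vRv
Branch closes: b and ~b both at v.
Every branch of the negation's tableau closes; the branch above is one of them.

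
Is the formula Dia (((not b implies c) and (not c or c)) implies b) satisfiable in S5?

Satisfiable

1. Dia (((not b implies c) and (not c or c)) implies b), u
2. ((not b implies c) and (not c or c)) implies b, v
3. b, v
Accessibility: uRu, uRv, vRu, vRv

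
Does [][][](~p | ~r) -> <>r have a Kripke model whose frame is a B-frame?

1. [][][](~p | ~r) -> <>r, w0
2. <>r, w0   [->-rule on 1 (branches; this branch)]
3. r, w1   [<>-rule on 2: fresh world w1, w0Rw1]
Accessibility: w0Rw0, w0Rw1, w1Rw0, w1Rw1

Satisfiable (open branch found)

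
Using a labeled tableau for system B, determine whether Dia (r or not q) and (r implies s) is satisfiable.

Yes, satisfiable

1. Dia (r or not q) and (r implies s), w0
2. Dia (r or not q), w0
3. r implies s, w0
4. s, w0
5. r or not q, w1
6. not q, w1
Accessibility: w0Rw0, w0Rw1, w1Rw0, w1Rw1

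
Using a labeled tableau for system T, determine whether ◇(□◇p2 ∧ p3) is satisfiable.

Yes, satisfiable

1. ◇(□◇p2 ∧ p3), u
2. □◇p2 ∧ p3, v
3. □◇p2, v
4. p3, v
5. ◇p2, v
6. p2, w
7. ◇p2, w
8. p2, x
Accessibility: uRu, uRv, vRv, vRw, wRw, wRx, xRx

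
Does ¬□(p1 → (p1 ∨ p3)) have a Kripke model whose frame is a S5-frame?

1. ¬□(p1 → (p1 ∨ p3)), w0
2. ¬(p1 → (p1 ∨ p3)), w1
3. p1, w1
4. ¬(p1 ∨ p3), w1
5. ¬p1, w1
6. ¬p3, w1
Accessibility: w0Rw0, w0Rw1, w1Rw0, w1Rw1
Branch closes: p1 and ¬p1 both at w1.
All branches of the tableau close; one closing branch shown above.

No, unsatisfiable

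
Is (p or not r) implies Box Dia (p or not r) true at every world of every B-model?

Tableau for the negation not ((p or not r) implies Box Dia (p or not r)):
1. not ((p or not r) implies Box Dia (p or not r)), 0
2. p or not r, 0
3. not Box Dia (p or not r), 0
4. not r, 0
5. not Dia (p or not r), 1
6. not (p or not r), 0
7. not p, 0
8. r, 0
Accessibility: 0R0, 0R1, 1R0, 1R1
Branch closes: r and not r both at 0.
All branches of the negation close; one closing branch shown above.

Yes, valid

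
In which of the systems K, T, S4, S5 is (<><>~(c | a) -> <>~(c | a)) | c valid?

S4-tableau for the negation ~((<><>~(c | a) -> <>~(c | a)) | c):
1. ~((<><>~(c | a) -> <>~(c | a)) | c), w0
2. ~(<><>~(c | a) -> <>~(c | a)), w0
3. ~c, w0
4. <><>~(c | a), w0
5. ~<>~(c | a), w0
6. c | a, w0
7. a, w0
8. <>~(c | a), w1
9. c | a, w1
10. a, w1
11. ~(c | a), w2
12. ~c, w2
13. ~a, w2
14. c | a, w2
15. a, w2
Accessibility: w0Rw0, w0Rw1, w0Rw2, w1Rw1, w1Rw2, w2Rw2
Branch closes: a and ~a both at w2.
Every branch closes (one shown): valid in S4, hence also in S5 (every theorem of S4 is a theorem of S5).
T-tableau for the negation ~((<><>~(c | a) -> <>~(c | a)) | c):
1. ~((<><>~(c | a) -> <>~(c | a)) | c), w0
2. ~(<><>~(c | a) -> <>~(c | a)), w0
3. ~c, w0
4. <><>~(c | a), w0
5. ~<>~(c | a), w0
6. c | a, w0
7. a, w0
8. <>~(c | a), w1
9. c | a, w1
10. a, w1
11. ~(c | a), w2
12. ~c, w2
13. ~a, w2
Accessibility: w0Rw0, w0Rw1, w1Rw1, w1Rw2, w2Rw2
Complete open branch: countermodel on a T-frame, so not valid in T, nor in K (the same frame is also a K-frame).

S4, S5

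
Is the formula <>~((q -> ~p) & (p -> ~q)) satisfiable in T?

1. <>~((q -> ~p) & (p -> ~q)), 0
2. ~((q -> ~p) & (p -> ~q)), 1
3. ~(p -> ~q), 1
4. p, 1
5. q, 1
Accessibility: 0R0, 0R1, 1R1

Yes, satisfiable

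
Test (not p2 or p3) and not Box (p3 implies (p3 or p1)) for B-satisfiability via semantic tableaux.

1. (not p2 or p3) and not Box (p3 implies (p3 or p1)), w0
2. not p2 or p3, w0
3. not Box (p3 implies (p3 or p1)), w0
4. p3, w0
5. not (p3 implies (p3 or p1)), w1
6. p3, w1
7. not (p3 or p1), w1
8. not p3, w1
9. not p1, w1
Accessibility: w0Rw0, w0Rw1, w1Rw0, w1Rw1
Branch closes: p3 and not p3 both at w1.
(One branch shown.) All branches close.

No, unsatisfiable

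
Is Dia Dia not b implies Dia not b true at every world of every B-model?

Tableau for the negation not (Dia Dia not b implies Dia not b):
1. not (Dia Dia not b implies Dia not b), w0
2. Dia Dia not b, w0
3. not Dia not b, w0
4. b, w0
5. Dia not b, w1
6. b, w1
7. not b, w2
Accessibility: w0Rw0, w0Rw1, w1Rw0, w1Rw1, w1Rw2, w2Rw1, w2Rw2
The negation has an open branch (countermodel exists).

Invalid (countermodel exists)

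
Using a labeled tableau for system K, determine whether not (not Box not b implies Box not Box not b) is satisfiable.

1. not (not Box not b implies Box not Box not b), 0
2. not Box not b, 0
3. not Box not Box not b, 0
4. b, 1
5. Box not b, 2
Accessibility: 0R1, 0R2

Satisfiable (open branch found)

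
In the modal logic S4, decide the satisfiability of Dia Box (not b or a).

1. Dia Box (not b or a), 0
2. Box (not b or a), 1
3. not b or a, 1
4. a, 1
Accessibility: 0R0, 0R1, 1R1

Satisfiable (open branch found)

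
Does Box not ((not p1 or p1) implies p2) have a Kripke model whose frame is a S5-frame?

1. Box not ((not p1 or p1) implies p2), u
2. not ((not p1 or p1) implies p2), u
3. not p1 or p1, u
4. not p2, u
5. p1, u
Accessibility: uRu

Satisfiable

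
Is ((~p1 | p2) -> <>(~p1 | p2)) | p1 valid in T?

Tableau for the negation ~(((~p1 | p2) -> <>(~p1 | p2)) | p1):
1. ~(((~p1 | p2) -> <>(~p1 | p2)) | p1), w0
2. ~((~p1 | p2) -> <>(~p1 | p2)), w0   [~|-rule on 1]
3. ~p1, w0   [~|-rule on 1]
4. ~p1 | p2, w0   [~->-rule on 2]
5. ~<>(~p1 | p2), w0   [~->-rule on 2]
6. ~(~p1 | p2), w0   [~<>-rule on 5 via w0Rw0]
7. p1, w0   [~|-rule on 6]
8. ~p2, w0   [~|-rule on 6]
Accessibility: w0Rw0
Branch closes: p1 and ~p1 both at w0.
All branches of the negation close; one closing branch shown above.

Valid in T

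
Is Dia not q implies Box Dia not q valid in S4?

Tableau for the negation not (Dia not q implies Box Dia not q):
1. not (Dia not q implies Box Dia not q), w0
2. Dia not q, w0
3. not Box Dia not q, w0
4. not q, w1
5. not Dia not q, w2
6. q, w2
Accessibility: w0Rw0, w0Rw1, w0Rw2, w1Rw1, w2Rw2
The negation has an open branch (countermodel exists).

No, not valid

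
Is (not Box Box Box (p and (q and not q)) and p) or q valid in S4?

Tableau for the negation not ((not Box Box Box (p and (q and not q)) and p) or q):
1. not ((not Box Box Box (p and (q and not q)) and p) or q), 0
2. not (not Box Box Box (p and (q and not q)) and p), 0
3. not q, 0
4. not p, 0
Accessibility: 0R0
The negation has an open branch (countermodel exists).

Invalid (countermodel exists)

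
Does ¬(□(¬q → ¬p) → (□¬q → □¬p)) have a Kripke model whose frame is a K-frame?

Unsatisfiable (every branch closes)

1. ¬(□(¬q → ¬p) → (□¬q → □¬p)), u
2. □(¬q → ¬p), u
3. ¬(□¬q → □¬p), u
4. □¬q, u
5. ¬□¬p, u
6. p, v
7. ¬q → ¬p, v
8. ¬q, v
9. ¬p, v
Accessibility: uRv
Branch closes: p and ¬p both at v.
Every branch closes; the branch above is one of them.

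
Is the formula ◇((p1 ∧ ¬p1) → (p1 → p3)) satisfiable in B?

1. ◇((p1 ∧ ¬p1) → (p1 → p3)), w0
2. (p1 ∧ ¬p1) → (p1 → p3), w1
3. p1 → p3, w1
4. p3, w1
Accessibility: w0Rw0, w0Rw1, w1Rw0, w1Rw1

Satisfiable (open branch found)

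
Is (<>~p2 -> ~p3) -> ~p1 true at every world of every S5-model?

Not valid

Tableau for the negation ~((<>~p2 -> ~p3) -> ~p1):
1. ~((<>~p2 -> ~p3) -> ~p1), 0
2. <>~p2 -> ~p3, 0   [~->-rule on 1]
3. p1, 0   [~->-rule on 1]
4. ~p3, 0   [->-rule on 2 (branches; this branch)]
Accessibility: 0R0
The negation has an open branch (countermodel exists).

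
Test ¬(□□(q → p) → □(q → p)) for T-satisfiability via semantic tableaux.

1. ¬(□□(q → p) → □(q → p)), w0
2. □□(q → p), w0
3. ¬□(q → p), w0
4. □(q → p), w0
5. q → p, w0
6. p, w0
7. ¬(q → p), w1
8. q, w1
9. ¬p, w1
10. □(q → p), w1
11. q → p, w1
12. p, w1
Accessibility: w0Rw0, w0Rw1, w1Rw1
Branch closes: p and ¬p both at w1.
(One branch shown.) All branches close.

Unsatisfiable (every branch closes)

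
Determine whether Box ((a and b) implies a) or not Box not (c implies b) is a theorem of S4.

Valid in S4

Tableau for the negation not (Box ((a and b) implies a) or not Box not (c implies b)):
1. not (Box ((a and b) implies a) or not Box not (c implies b)), u
2. not Box ((a and b) implies a), u
3. Box not (c implies b), u
4. not (c implies b), u
5. c, u
6. not b, u
7. not ((a and b) implies a), v
8. a and b, v
9. not a, v
10. a, v
11. b, v
Accessibility: uRu, uRv, vRv
Branch closes: a and not a both at v.
Every branch of the negation's tableau closes; the branch above is one of them.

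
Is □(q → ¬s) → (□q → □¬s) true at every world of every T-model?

Tableau for the negation ¬(□(q → ¬s) → (□q → □¬s)):
1. ¬(□(q → ¬s) → (□q → □¬s)), w0
2. □(q → ¬s), w0   [¬→-rule on 1]
3. ¬(□q → □¬s), w0   [¬→-rule on 1]
4. □q, w0   [¬→-rule on 3]
5. ¬□¬s, w0   [¬→-rule on 3]
6. q → ¬s, w0   [□-rule on 2 via w0Rw0]
7. q, w0   [□-rule on 4 via w0Rw0]
8. ¬s, w0   [→-rule on 6 (branches; this branch)]
9. s, w1   [¬□-rule on 5: fresh world w1, w0Rw1]
10. q → ¬s, w1   [□-rule on 2 via w0Rw1]
11. q, w1   [□-rule on 4 via w0Rw1]
12. ¬s, w1   [→-rule on 10 (branches; this branch)]
Accessibility: w0Rw0, w0Rw1, w1Rw1
Branch closes: s and ¬s both at w1.
All branches of the negation close; one closing branch shown above.

Valid in T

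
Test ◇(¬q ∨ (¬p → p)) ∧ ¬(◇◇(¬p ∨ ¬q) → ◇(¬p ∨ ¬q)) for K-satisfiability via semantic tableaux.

Satisfiable (open branch found)

1. ◇(¬q ∨ (¬p → p)) ∧ ¬(◇◇(¬p ∨ ¬q) → ◇(¬p ∨ ¬q)), u
2. ◇(¬q ∨ (¬p → p)), u
3. ¬(◇◇(¬p ∨ ¬q) → ◇(¬p ∨ ¬q)), u
4. ◇◇(¬p ∨ ¬q), u
5. ¬◇(¬p ∨ ¬q), u
6. ¬q ∨ (¬p → p), v
7. ¬(¬p ∨ ¬q), v
8. p, v
9. q, v
10. ¬p → p, v
11. ◇(¬p ∨ ¬q), w
12. ¬(¬p ∨ ¬q), w
13. p, w
14. q, w
15. ¬p ∨ ¬q, x
16. ¬q, x
Accessibility: uRv, uRw, wRx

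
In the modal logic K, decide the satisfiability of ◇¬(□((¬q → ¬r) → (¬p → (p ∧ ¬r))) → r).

Satisfiable (open branch found)

1. ◇¬(□((¬q → ¬r) → (¬p → (p ∧ ¬r))) → r), 0
2. ¬(□((¬q → ¬r) → (¬p → (p ∧ ¬r))) → r), 1   [◇-rule on 1: fresh world 1, 0R1]
3. □((¬q → ¬r) → (¬p → (p ∧ ¬r))), 1   [¬→-rule on 2]
4. ¬r, 1   [¬→-rule on 2]
Accessibility: 0R1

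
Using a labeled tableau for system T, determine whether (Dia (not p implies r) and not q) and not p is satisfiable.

Satisfiable (open branch found)

1. (Dia (not p implies r) and not q) and not p, w0
2. Dia (not p implies r) and not q, w0
3. not p, w0
4. Dia (not p implies r), w0
5. not q, w0
6. not p implies r, w1
7. r, w1
Accessibility: w0Rw0, w0Rw1, w1Rw1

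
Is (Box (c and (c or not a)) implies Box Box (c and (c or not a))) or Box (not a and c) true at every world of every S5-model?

Tableau for the negation not ((Box (c and (c or not a)) implies Box Box (c and (c or not a))) or Box (not a and c)):
1. not ((Box (c and (c or not a)) implies Box Box (c and (c or not a))) or Box (not a and c)), 0
2. not (Box (c and (c or not a)) implies Box Box (c and (c or not a))), 0   [neg-or-rule on 1]
3. not Box (not a and c), 0   [neg-or-rule on 1]
4. Box (c and (c or not a)), 0   [neg-implies-rule on 2]
5. not Box Box (c and (c or not a)), 0   [neg-implies-rule on 2]
6. c and (c or not a), 0   [Box-rule on 4 via 0R0]
7. c, 0   [and-rule on 6]
8. c or not a, 0   [and-rule on 6]
9. not a, 0   [or-rule on 8 (branches; this branch)]
10. not (not a and c), 1   [neg-Box-rule on 3: fresh world 1, 0R1]
11. c and (c or not a), 1   [Box-rule on 4 via 0R1]
12. c, 1   [and-rule on 11]
13. c or not a, 1   [and-rule on 11]
14. a, 1   [neg-and-rule on 10 (branches; this branch)]
15. not Box (c and (c or not a)), 2   [neg-Box-rule on 5: fresh world 2, 0R2]
16. c and (c or not a), 2   [Box-rule on 4 via 0R2]
17. c, 2   [and-rule on 16]
18. c or not a, 2   [and-rule on 16]
19. not a, 2   [or-rule on 18 (branches; this branch)]
20. not (c and (c or not a)), 3   [neg-Box-rule on 15: fresh world 3, 2R3]
21. c and (c or not a), 3   [Box-rule on 4 via 0R3]
22. c, 3   [and-rule on 21]
23. c or not a, 3   [and-rule on 21]
24. not (c or not a), 3   [neg-and-rule on 20 (branches; this branch)]
25. not c, 3   [neg-or-rule on 24]
26. a, 3   [neg-or-rule on 24]
Accessibility: 0R0, 0R1, 0R2, 0R3, 1R0, 1R1, 1R2, 1R3, 2R0, 2R1, 2R2, 2R3, 3R0, 3R1, 3R2, 3R3
Branch closes: c and not c both at 3.
All branches of the negation close; one closing branch shown above.

Valid in S5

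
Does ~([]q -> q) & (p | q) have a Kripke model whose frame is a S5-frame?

Unsatisfiable

1. ~([]q -> q) & (p | q), 0
2. ~([]q -> q), 0   [&-rule on 1]
3. p | q, 0   [&-rule on 1]
4. []q, 0   [~->-rule on 2]
5. ~q, 0   [~->-rule on 2]
6. q, 0   [[]-rule on 4 via 0R0]
Accessibility: 0R0
Branch closes: q and ~q both at 0.
Every branch closes; the branch above is one of them.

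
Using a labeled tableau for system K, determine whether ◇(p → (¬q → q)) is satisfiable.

1. ◇(p → (¬q → q)), w0
2. p → (¬q → q), w1
3. ¬q → q, w1
4. q, w1
Accessibility: w0Rw1

Satisfiable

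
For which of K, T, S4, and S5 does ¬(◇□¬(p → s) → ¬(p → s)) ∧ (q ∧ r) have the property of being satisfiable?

S4-tableau for the formula:
1. ¬(◇□¬(p → s) → ¬(p → s)) ∧ (q ∧ r), w0
2. ¬(◇□¬(p → s) → ¬(p → s)), w0
3. q ∧ r, w0
4. ◇□¬(p → s), w0
5. p → s, w0
6. q, w0
7. r, w0
8. s, w0
9. □¬(p → s), w1
10. ¬(p → s), w1
11. p, w1
12. ¬s, w1
Accessibility: w0Rw0, w0Rw1, w1Rw1
Complete open branch: satisfiable in S4, hence also in K, T (this S4-model is also a K-model and a T-model).
S5-tableau for the formula:
1. ¬(◇□¬(p → s) → ¬(p → s)) ∧ (q ∧ r), w0
2. ¬(◇□¬(p → s) → ¬(p → s)), w0
3. q ∧ r, w0
4. ◇□¬(p → s), w0
5. p → s, w0
6. q, w0
7. r, w0
8. s, w0
9. □¬(p → s), w1
10. ¬(p → s), w0
11. p, w0
12. ¬s, w0
Accessibility: w0Rw0, w0Rw1, w1Rw0, w1Rw1
Branch closes: s and ¬s both at w0.
Every branch closes (one shown): unsatisfiable in S5.

K, T, S4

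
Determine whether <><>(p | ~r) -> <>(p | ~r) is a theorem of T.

Not valid

Tableau for the negation ~(<><>(p | ~r) -> <>(p | ~r)):
1. ~(<><>(p | ~r) -> <>(p | ~r)), u
2. <><>(p | ~r), u
3. ~<>(p | ~r), u
4. ~(p | ~r), u
5. ~p, u
6. r, u
7. <>(p | ~r), v
8. ~(p | ~r), v
9. ~p, v
10. r, v
11. p | ~r, w
12. ~r, w
Accessibility: uRu, uRv, vRv, vRw, wRw
The negation has an open branch (countermodel exists).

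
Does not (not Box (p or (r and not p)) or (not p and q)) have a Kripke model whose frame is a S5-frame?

1. not (not Box (p or (r and not p)) or (not p and q)), 0
2. Box (p or (r and not p)), 0
3. not (not p and q), 0
4. p or (r and not p), 0
5. not q, 0
6. r and not p, 0
7. r, 0
8. not p, 0
Accessibility: 0R0

Yes, satisfiable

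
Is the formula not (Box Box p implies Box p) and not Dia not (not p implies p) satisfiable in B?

1. not (Box Box p implies Box p) and not Dia not (not p implies p), 0
2. not (Box Box p implies Box p), 0
3. not Dia not (not p implies p), 0
4. Box Box p, 0
5. not Box p, 0
6. not p implies p, 0
7. Box p, 0
8. p, 0
9. not p, 1
10. not p implies p, 1
11. Box p, 1
12. p, 1
Accessibility: 0R0, 0R1, 1R0, 1R1
Branch closes: p and not p both at 1.
Every branch closes; the branch above is one of them.

Unsatisfiable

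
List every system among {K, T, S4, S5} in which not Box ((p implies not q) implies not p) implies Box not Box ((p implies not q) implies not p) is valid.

S5

S4-tableau for the negation not (not Box ((p implies not q) implies not p) implies Box not Box ((p implies not q) implies not p)):
1. not (not Box ((p implies not q) implies not p) implies Box not Box ((p implies not q) implies not p)), w0
2. not Box ((p implies not q) implies not p), w0   [neg-implies-rule on 1]
3. not Box not Box ((p implies not q) implies not p), w0   [neg-implies-rule on 1]
4. not ((p implies not q) implies not p), w1   [neg-Box-rule on 2: fresh world w1, w0Rw1]
5. p implies not q, w1   [neg-implies-rule on 4]
6. p, w1   [neg-implies-rule on 4]
7. not q, w1   [implies-rule on 5 (branches; this branch)]
8. Box ((p implies not q) implies not p), w2   [neg-Box-rule on 3: fresh world w2, w0Rw2]
9. (p implies not q) implies not p, w2   [Box-rule on 8 via w2Rw2]
10. not p, w2   [implies-rule on 9 (branches; this branch)]
Accessibility: w0Rw0, w0Rw1, w0Rw2, w1Rw1, w2Rw2
Complete open branch: countermodel on an S4-frame, so not valid in S4, nor in K, T (the same frame is also a K-frame and a T-frame).
S5-tableau for the negation not (not Box ((p implies not q) implies not p) implies Box not Box ((p implies not q) implies not p)):
1. not (not Box ((p implies not q) implies not p) implies Box not Box ((p implies not q) implies not p)), w0
2. not Box ((p implies not q) implies not p), w0   [neg-implies-rule on 1]
3. not Box not Box ((p implies not q) implies not p), w0   [neg-implies-rule on 1]
4. not ((p implies not q) implies not p), w1   [neg-Box-rule on 2: fresh world w1, w0Rw1]
5. p implies not q, w1   [neg-implies-rule on 4]
6. p, w1   [neg-implies-rule on 4]
7. not q, w1   [implies-rule on 5 (branches; this branch)]
8. Box ((p implies not q) implies not p), w2   [neg-Box-rule on 3: fresh world w2, w0Rw2]
9. (p implies not q) implies not p, w0   [Box-rule on 8 via w2Rw0]
10. (p implies not q) implies not p, w1   [Box-rule on 8 via w2Rw1]
11. (p implies not q) implies not p, w2   [Box-rule on 8 via w2Rw2]
12. not (p implies not q), w0   [implies-rule on 9 (branches; this branch)]
13. p, w0   [neg-implies-rule on 12]
14. q, w0   [neg-implies-rule on 12]
15. not (p implies not q), w1   [implies-rule on 10 (branches; this branch)]
16. q, w1   [neg-implies-rule on 15]
Accessibility: w0Rw0, w0Rw1, w0Rw2, w1Rw0, w1Rw1, w1Rw2, w2Rw0, w2Rw1, w2Rw2
Branch closes: q and not q both at w1.
Every branch closes (one shown): valid in S5.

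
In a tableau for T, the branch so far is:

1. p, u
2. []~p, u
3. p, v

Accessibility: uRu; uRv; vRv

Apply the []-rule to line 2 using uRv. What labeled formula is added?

~p, v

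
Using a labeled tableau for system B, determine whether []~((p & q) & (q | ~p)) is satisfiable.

Satisfiable

1. []~((p & q) & (q | ~p)), w0
2. ~((p & q) & (q | ~p)), w0
3. ~(q | ~p), w0
4. ~q, w0
5. p, w0
Accessibility: w0Rw0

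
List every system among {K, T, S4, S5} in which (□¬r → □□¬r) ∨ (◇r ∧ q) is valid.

S4, S5

S4-tableau for the negation ¬((□¬r → □□¬r) ∨ (◇r ∧ q)):
1. ¬((□¬r → □□¬r) ∨ (◇r ∧ q)), w0
2. ¬(□¬r → □□¬r), w0
3. ¬(◇r ∧ q), w0
4. □¬r, w0
5. ¬□□¬r, w0
6. ¬r, w0
7. ¬q, w0
8. ¬□¬r, w1
9. ¬r, w1
10. r, w2
11. ¬r, w2
Accessibility: w0Rw0, w0Rw1, w0Rw2, w1Rw1, w1Rw2, w2Rw2
Branch closes: r and ¬r both at w2.
Every branch closes (one shown): valid in S4, hence also in S5 (every theorem of S4 is a theorem of S5).
T-tableau for the negation ¬((□¬r → □□¬r) ∨ (◇r ∧ q)):
1. ¬((□¬r → □□¬r) ∨ (◇r ∧ q)), w0
2. ¬(□¬r → □□¬r), w0
3. ¬(◇r ∧ q), w0
4. □¬r, w0
5. ¬□□¬r, w0
6. ¬r, w0
7. ¬q, w0
8. ¬□¬r, w1
9. ¬r, w1
10. r, w2
Accessibility: w0Rw0, w0Rw1, w1Rw1, w1Rw2, w2Rw2
Complete open branch: countermodel on a T-frame, so not valid in T, nor in K (the same frame is also a K-frame).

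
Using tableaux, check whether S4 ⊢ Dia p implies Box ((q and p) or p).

Not valid

Tableau for the negation not (Dia p implies Box ((q and p) or p)):
1. not (Dia p implies Box ((q and p) or p)), w0
2. Dia p, w0   [neg-implies-rule on 1]
3. not Box ((q and p) or p), w0   [neg-implies-rule on 1]
4. p, w1   [Dia-rule on 2: fresh world w1, w0Rw1]
5. not ((q and p) or p), w2   [neg-Box-rule on 3: fresh world w2, w0Rw2]
6. not (q and p), w2   [neg-or-rule on 5]
7. not p, w2   [neg-or-rule on 5]
Accessibility: w0Rw0, w0Rw1, w0Rw2, w1Rw1, w2Rw2
The negation has an open branch (countermodel exists).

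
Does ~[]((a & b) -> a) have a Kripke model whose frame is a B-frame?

1. ~[]((a & b) -> a), 0
2. ~((a & b) -> a), 1
3. a & b, 1
4. ~a, 1
5. a, 1
6. b, 1
Accessibility: 0R0, 0R1, 1R0, 1R1
Branch closes: a and ~a both at 1.
(One branch shown.) All branches close.

Unsatisfiable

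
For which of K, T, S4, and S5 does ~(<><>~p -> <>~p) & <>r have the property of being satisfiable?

K, T

T-tableau for the formula:
1. ~(<><>~p -> <>~p) & <>r, u
2. ~(<><>~p -> <>~p), u   [&-rule on 1]
3. <>r, u   [&-rule on 1]
4. <><>~p, u   [~->-rule on 2]
5. ~<>~p, u   [~->-rule on 2]
6. p, u   [~<>-rule on 5 via uRu]
7. r, v   [<>-rule on 3: fresh world v, uRv]
8. p, v   [~<>-rule on 5 via uRv]
9. <>~p, w   [<>-rule on 4: fresh world w, uRw]
10. p, w   [~<>-rule on 5 via uRw]
11. ~p, x   [<>-rule on 9: fresh world x, wRx]
Accessibility: uRu, uRv, uRw, vRv, wRw, wRx, xRx
Complete open branch: satisfiable in T, hence also in K (this T-model is also a K-model).
S4-tableau for the formula:
1. ~(<><>~p -> <>~p) & <>r, u
2. ~(<><>~p -> <>~p), u   [&-rule on 1]
3. <>r, u   [&-rule on 1]
4. <><>~p, u   [~->-rule on 2]
5. ~<>~p, u   [~->-rule on 2]
6. p, u   [~<>-rule on 5 via uRu]
7. r, v   [<>-rule on 3: fresh world v, uRv]
8. p, v   [~<>-rule on 5 via uRv]
9. <>~p, w   [<>-rule on 4: fresh world w, uRw]
10. p, w   [~<>-rule on 5 via uRw]
11. ~p, x   [<>-rule on 9: fresh world x, wRx]
12. p, x   [~<>-rule on 5 via uRx]
Accessibility: uRu, uRv, uRw, uRx, vRv, wRw, wRx, xRx
Branch closes: p and ~p both at x.
Every branch closes (one shown): unsatisfiable in S4, hence also in S5 (every S5-frame is an S4-frame).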